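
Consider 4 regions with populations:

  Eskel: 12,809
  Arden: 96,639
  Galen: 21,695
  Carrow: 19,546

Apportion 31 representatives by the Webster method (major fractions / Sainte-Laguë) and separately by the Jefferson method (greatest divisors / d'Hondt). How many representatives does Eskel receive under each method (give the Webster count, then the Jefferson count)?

Webster: Eskel 3, Arden 20, Galen 4, Carrow 4.
Jefferson: Eskel 2, Arden 21, Galen 4, Carrow 4.
Eskel gets 3 under Webster and 2 under Jefferson.

3 and 2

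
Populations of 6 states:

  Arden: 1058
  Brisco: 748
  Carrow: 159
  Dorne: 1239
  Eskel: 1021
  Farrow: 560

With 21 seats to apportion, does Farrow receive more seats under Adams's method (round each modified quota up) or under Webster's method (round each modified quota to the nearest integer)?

Adams: Arden 5, Brisco 3, Carrow 1, Dorne 5, Eskel 4, Farrow 3.
Webster: Arden 5, Brisco 3, Carrow 1, Dorne 5, Eskel 5, Farrow 2.
Farrow gets 3 under Adams and 2 under Webster.

Adams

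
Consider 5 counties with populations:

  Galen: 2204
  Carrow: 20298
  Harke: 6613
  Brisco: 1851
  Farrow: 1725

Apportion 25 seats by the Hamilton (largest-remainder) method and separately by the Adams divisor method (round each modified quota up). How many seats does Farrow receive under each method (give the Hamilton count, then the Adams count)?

Hamilton: Galen 2, Carrow 16, Harke 5, Brisco 1, Farrow 1.
Adams: Galen 2, Carrow 14, Harke 5, Brisco 2, Farrow 2.
Farrow gets 1 under Hamilton and 2 under Adams.

1 and 2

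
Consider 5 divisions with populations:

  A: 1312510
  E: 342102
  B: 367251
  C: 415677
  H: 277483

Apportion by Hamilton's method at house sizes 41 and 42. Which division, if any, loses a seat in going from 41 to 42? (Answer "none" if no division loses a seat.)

At 41 seats: A 20, E 5, B 6, C 6, H 4.
At 42 seats: A 20, E 5, B 6, C 7, H 4.
No division's allocation decreased.

none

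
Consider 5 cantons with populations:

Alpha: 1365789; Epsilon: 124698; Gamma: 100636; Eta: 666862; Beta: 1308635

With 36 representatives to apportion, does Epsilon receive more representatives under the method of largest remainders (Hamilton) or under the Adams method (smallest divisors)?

Adams

Hamilton: Alpha 14, Epsilon 1, Gamma 1, Eta 7, Beta 13.
Adams: Alpha 13, Epsilon 2, Gamma 1, Eta 7, Beta 13.
Epsilon gets 1 under Hamilton and 2 under Adams.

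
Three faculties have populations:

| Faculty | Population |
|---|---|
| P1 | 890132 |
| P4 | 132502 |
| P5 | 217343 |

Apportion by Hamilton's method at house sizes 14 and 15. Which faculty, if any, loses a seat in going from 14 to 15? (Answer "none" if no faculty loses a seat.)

At 14 seats: P1 10, P4 2, P5 2.
At 15 seats: P1 11, P4 1, P5 3.
P4 drops from 2 to 1.

P4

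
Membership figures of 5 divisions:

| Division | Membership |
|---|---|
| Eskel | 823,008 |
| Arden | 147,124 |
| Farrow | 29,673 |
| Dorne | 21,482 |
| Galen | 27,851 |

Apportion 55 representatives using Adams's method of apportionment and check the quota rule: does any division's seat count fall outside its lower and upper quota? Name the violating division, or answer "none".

Eskel

Standard quotas: Eskel 43.145, Arden 7.713, Farrow 1.556, Dorne 1.126, Galen 1.460.
Adams allocation: Eskel 41, Arden 8, Farrow 2, Dorne 2, Galen 2.
Eskel has quota 43.145 (lower 43, upper 44) but receives 41 — outside the quota interval.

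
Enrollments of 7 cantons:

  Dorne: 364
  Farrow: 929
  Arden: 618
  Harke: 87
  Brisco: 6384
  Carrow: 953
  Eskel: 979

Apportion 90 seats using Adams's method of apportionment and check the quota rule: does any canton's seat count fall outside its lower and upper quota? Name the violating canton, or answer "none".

Brisco

Standard quotas: Dorne 3.176, Farrow 8.106, Arden 5.393, Harke 0.759, Brisco 55.707, Carrow 8.316, Eskel 8.543.
Adams allocation: Dorne 4, Farrow 8, Arden 6, Harke 1, Brisco 54, Carrow 8, Eskel 9.
Brisco has quota 55.707 (lower 55, upper 56) but receives 54 — outside the quota interval.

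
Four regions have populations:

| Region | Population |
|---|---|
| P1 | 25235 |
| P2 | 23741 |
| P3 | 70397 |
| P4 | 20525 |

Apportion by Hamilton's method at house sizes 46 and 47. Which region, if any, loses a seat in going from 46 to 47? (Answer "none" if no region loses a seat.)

At 46 seats: P1 8, P2 8, P3 23, P4 7.
At 47 seats: P1 8, P2 8, P3 24, P4 7.
No region's allocation decreased.

none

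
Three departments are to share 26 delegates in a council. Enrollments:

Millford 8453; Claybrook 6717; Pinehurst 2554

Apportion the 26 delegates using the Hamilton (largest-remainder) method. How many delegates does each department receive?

Millford: 12, Claybrook: 10, Pinehurst: 4

Total 17724; standard divisor 17724/26 ≈ 681.692.
Standard quotas: Millford 12.4000, Claybrook 9.8534, Pinehurst 3.7466.
Lower quotas: Millford 12, Claybrook 9, Pinehurst 3 (sum 24, leaving 2 seats).
Remainders in descending order: Claybrook 0.8534, Pinehurst 0.7466, Millford 0.4000.
Largest remainders: Claybrook, Pinehurst receive the extra seats.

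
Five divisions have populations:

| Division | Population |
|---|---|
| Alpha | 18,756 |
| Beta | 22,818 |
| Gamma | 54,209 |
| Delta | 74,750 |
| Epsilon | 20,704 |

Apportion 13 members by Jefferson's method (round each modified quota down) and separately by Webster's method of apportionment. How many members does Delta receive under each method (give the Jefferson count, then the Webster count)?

6 and 5

Jefferson: Alpha 1, Beta 1, Gamma 4, Delta 6, Epsilon 1.
Webster: Alpha 1, Beta 2, Gamma 4, Delta 5, Epsilon 1.
Delta gets 6 under Jefferson and 5 under Webster.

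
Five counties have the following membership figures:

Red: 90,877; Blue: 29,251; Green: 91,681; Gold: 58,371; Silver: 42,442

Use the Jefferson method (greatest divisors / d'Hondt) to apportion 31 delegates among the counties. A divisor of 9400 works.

Red 9; Blue 3; Green 9; Gold 6; Silver 4

With modified divisor 9400: modified quotas Red 9.668, Blue 3.112, Green 9.753, Gold 6.210, Silver 4.515.
Rounding down: Red 9, Blue 3, Green 9, Gold 6, Silver 4 (total 31).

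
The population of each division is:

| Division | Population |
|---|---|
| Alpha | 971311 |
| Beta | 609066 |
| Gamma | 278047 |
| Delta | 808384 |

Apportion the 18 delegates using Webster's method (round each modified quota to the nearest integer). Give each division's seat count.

Standard divisor 2666808/18 ≈ 148156; standard quotas: Alpha 6.556, Beta 4.111, Gamma 1.877, Delta 5.456.
Rounding to the nearest integer gives Alpha 7, Beta 4, Gamma 2, Delta 5 — total 18, matching the house size, so no adjustment is needed.

Alpha=7, Beta=4, Gamma=2, Delta=5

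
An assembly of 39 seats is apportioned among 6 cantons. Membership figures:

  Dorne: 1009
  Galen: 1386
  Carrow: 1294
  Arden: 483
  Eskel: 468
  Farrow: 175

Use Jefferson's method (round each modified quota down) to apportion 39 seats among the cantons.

Standard divisor 4815/39 ≈ 123.462; standard quotas: Dorne 8.173, Galen 11.226, Carrow 10.481, Arden 3.912, Eskel 3.791, Farrow 1.417.
Rounding down gives 8, 11, 10, 3, 3, 1 = 36 seats, so the divisor must be adjusted.
With modified divisor 116: modified quotas Dorne 8.698, Galen 11.948, Carrow 11.155, Arden 4.164, Eskel 4.034, Farrow 1.509.
Rounding down: Dorne 8, Galen 11, Carrow 11, Arden 4, Eskel 4, Farrow 1 (total 39).

Dorne=8; Galen=11; Carrow=11; Arden=4; Eskel=4; Farrow=1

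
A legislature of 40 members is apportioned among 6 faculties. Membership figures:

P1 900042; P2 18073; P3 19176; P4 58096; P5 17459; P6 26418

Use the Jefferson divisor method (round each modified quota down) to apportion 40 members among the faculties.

Standard divisor 1039264/40 ≈ 25981.6; standard quotas: P1 34.642, P2 0.696, P3 0.738, P4 2.236, P5 0.672, P6 1.017.
Rounding down gives 34, 0, 0, 2, 0, 1 = 37 seats, so the divisor must be adjusted.
With modified divisor 24000: modified quotas P1 37.502, P2 0.753, P3 0.799, P4 2.421, P5 0.727, P6 1.101.
Rounding down: P1 37, P2 0, P3 0, P4 2, P5 0, P6 1 (total 40).

P1 37, P2 0, P3 0, P4 2, P5 0, P6 1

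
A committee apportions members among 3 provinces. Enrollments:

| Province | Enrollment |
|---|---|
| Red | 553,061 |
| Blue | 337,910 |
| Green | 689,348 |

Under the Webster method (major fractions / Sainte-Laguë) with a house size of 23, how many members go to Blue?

Standard divisor 1580319/23 ≈ 68709.522; standard quotas: Red 8.049, Blue 4.918, Green 10.033.
Rounding to the nearest integer gives Red 8, Blue 5, Green 10 — total 23, matching the house size, so no adjustment is needed.
Blue receives 5.

5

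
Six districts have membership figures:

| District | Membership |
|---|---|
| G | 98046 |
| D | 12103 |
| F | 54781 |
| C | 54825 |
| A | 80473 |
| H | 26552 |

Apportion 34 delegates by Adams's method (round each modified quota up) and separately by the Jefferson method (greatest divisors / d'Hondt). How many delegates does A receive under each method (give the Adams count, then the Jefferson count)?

Adams: G 9, D 2, F 6, C 6, A 8, H 3.
Jefferson: G 10, D 1, F 6, C 6, A 9, H 2.
A gets 8 under Adams and 9 under Jefferson.

8 and 9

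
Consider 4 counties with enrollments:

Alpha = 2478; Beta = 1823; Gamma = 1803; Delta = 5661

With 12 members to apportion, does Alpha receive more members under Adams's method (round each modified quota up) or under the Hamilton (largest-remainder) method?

Adams: Alpha 3, Beta 2, Gamma 2, Delta 5.
Hamilton: Alpha 2, Beta 2, Gamma 2, Delta 6.
Alpha gets 3 under Adams and 2 under Hamilton.

Adams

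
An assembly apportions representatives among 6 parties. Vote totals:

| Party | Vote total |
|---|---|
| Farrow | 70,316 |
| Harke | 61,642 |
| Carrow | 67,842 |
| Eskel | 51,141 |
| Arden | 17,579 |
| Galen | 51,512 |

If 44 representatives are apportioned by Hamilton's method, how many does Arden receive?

2

The standard divisor is 320032/44 ≈ 7273.455.
Standard quotas: Farrow 9.6675, Harke 8.4749, Carrow 9.3273, Eskel 7.0312, Arden 2.4169, Galen 7.0822.
Lower quotas: Farrow 9, Harke 8, Carrow 9, Eskel 7, Arden 2, Galen 7 (sum 42, leaving 2 seats).
Remainders in descending order: Farrow 0.6675, Harke 0.4749, Arden 0.4169, Carrow 0.3273, Galen 0.0822, Eskel 0.0312.
Largest remainders: Farrow, Harke receive the extra seats.
Arden receives 2.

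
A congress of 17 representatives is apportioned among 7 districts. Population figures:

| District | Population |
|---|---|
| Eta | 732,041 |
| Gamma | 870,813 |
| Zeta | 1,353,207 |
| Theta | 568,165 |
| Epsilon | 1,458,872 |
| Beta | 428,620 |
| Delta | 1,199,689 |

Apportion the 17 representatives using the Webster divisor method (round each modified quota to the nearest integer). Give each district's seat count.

Eta=2, Gamma=2, Zeta=4, Theta=1, Epsilon=4, Beta=1, Delta=3

Standard divisor 6611407/17 ≈ 388906.294; standard quotas: Eta 1.882, Gamma 2.239, Zeta 3.480, Theta 1.461, Epsilon 3.751, Beta 1.102, Delta 3.085.
Rounding to the nearest integer gives 2, 2, 3, 1, 4, 1, 3 = 16 seats, so the divisor must be adjusted.
With modified divisor 384274: modified quotas Eta 1.905, Gamma 2.266, Zeta 3.521, Theta 1.479, Epsilon 3.796, Beta 1.115, Delta 3.122.
Rounding to the nearest integer: Eta 2, Gamma 2, Zeta 4, Theta 1, Epsilon 4, Beta 1, Delta 3 (total 17).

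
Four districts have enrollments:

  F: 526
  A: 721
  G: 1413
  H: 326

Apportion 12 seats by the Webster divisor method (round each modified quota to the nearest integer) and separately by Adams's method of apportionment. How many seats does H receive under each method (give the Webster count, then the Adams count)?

Webster: F 2, A 3, G 6, H 1.
Adams: F 2, A 3, G 5, H 2.
H gets 1 under Webster and 2 under Adams.

1 and 2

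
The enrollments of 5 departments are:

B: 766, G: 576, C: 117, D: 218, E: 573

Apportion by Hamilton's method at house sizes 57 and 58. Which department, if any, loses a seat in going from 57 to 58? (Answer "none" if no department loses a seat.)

D

At 57 seats: B 19, G 15, C 3, D 6, E 14.
At 58 seats: B 20, G 15, C 3, D 5, E 15.
D drops from 6 to 5.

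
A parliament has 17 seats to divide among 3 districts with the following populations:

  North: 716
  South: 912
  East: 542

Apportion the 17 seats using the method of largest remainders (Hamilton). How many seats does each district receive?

North: 6, South: 7, East: 4

The standard divisor is 2170/17 ≈ 127.647.
Standard quotas: North 5.609, South 7.145, East 4.246.
Lower quotas: North 5, South 7, East 4 (sum 16, leaving 1 seat).
Remainders in descending order: North 0.609, East 0.246, South 0.145.
The surplus seat goes to North.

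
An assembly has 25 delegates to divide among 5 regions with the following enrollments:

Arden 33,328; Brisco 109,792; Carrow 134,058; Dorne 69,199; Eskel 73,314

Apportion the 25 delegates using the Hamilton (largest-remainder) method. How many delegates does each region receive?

Total 419691; standard divisor 419691/25 ≈ 16787.64.
Standard quotas: Arden 1.9853, Brisco 6.5400, Carrow 7.9855, Dorne 4.1220, Eskel 4.3671.
Lower quotas: Arden 1, Brisco 6, Carrow 7, Dorne 4, Eskel 4 (sum 22, leaving 3 seats).
Remainders in descending order: Carrow 0.9855, Arden 0.9853, Brisco 0.5400, Eskel 0.3671, Dorne 0.1220.
The surplus seats go to Carrow, Arden, Brisco.

Arden: 2, Brisco: 7, Carrow: 8, Dorne: 4, Eskel: 4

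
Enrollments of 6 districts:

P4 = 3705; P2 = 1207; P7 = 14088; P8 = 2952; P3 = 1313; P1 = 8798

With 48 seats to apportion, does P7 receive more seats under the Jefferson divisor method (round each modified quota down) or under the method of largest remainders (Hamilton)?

Jefferson

Jefferson: P4 5, P2 1, P7 22, P8 4, P3 2, P1 14.
Hamilton: P4 6, P2 2, P7 21, P8 4, P3 2, P1 13.
P7 gets 22 under Jefferson and 21 under Hamilton.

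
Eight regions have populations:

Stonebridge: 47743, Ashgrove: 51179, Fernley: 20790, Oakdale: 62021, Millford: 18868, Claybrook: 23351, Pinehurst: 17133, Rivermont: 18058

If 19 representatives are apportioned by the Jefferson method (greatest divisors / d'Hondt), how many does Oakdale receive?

Standard divisor 259143/19 ≈ 13639.105; standard quotas: Stonebridge 3.500, Ashgrove 3.752, Fernley 1.524, Oakdale 4.547, Millford 1.383, Claybrook 1.712, Pinehurst 1.256, Rivermont 1.324.
Rounding down gives 3, 3, 1, 4, 1, 1, 1, 1 = 15 seats, so the divisor must be adjusted.
With modified divisor 11000: modified quotas Stonebridge 4.340, Ashgrove 4.653, Fernley 1.890, Oakdale 5.638, Millford 1.715, Claybrook 2.123, Pinehurst 1.558, Rivermont 1.642.
Rounding down: Stonebridge 4, Ashgrove 4, Fernley 1, Oakdale 5, Millford 1, Claybrook 2, Pinehurst 1, Rivermont 1 (total 19).
Oakdale receives 5.

5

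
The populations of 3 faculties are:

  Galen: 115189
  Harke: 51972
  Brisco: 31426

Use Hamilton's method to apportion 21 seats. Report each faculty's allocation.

Total 198587; standard divisor 198587/21 ≈ 9456.524.
Standard quotas: Galen 12.1809, Harke 5.4959, Brisco 3.3232.
Lower quotas: Galen 12, Harke 5, Brisco 3 (sum 20, leaving 1 seat).
Remainders in descending order: Harke 0.4959, Brisco 0.3232, Galen 0.1809.
Largest remainder: Harke receives the extra seat.

Galen 12, Harke 6, Brisco 3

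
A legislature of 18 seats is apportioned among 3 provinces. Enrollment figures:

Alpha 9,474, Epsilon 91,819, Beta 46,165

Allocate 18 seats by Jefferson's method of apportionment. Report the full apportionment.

Alpha: 1, Epsilon: 11, Beta: 6

Standard divisor 147458/18 ≈ 8192.111; standard quotas: Alpha 1.156, Epsilon 11.208, Beta 5.635.
Rounding down gives 1, 11, 5 = 17 seats, so the divisor must be adjusted.
With modified divisor 7664.36: modified quotas Alpha 1.236, Epsilon 11.980, Beta 6.023.
Rounding down: Alpha 1, Epsilon 11, Beta 6 (total 18).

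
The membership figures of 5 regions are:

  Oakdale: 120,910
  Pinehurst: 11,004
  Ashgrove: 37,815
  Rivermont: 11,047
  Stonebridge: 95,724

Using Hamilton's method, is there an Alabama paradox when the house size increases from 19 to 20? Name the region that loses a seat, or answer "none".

At 19 seats: Oakdale 8, Pinehurst 1, Ashgrove 3, Rivermont 1, Stonebridge 6.
At 20 seats: Oakdale 9, Pinehurst 1, Ashgrove 2, Rivermont 1, Stonebridge 7.
Ashgrove drops from 3 to 2.

Ashgrove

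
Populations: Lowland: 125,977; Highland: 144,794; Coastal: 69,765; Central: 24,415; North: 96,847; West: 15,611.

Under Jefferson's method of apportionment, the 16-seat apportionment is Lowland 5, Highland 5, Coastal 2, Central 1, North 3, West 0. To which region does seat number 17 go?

North

Priority for the next seat is population ÷ (current seats + 1).
Priorities: Lowland 20996.167, Highland 24132.333, Coastal 23255.000, Central 12207.500, North 24211.750, West 15611.000.
Highest priority: North.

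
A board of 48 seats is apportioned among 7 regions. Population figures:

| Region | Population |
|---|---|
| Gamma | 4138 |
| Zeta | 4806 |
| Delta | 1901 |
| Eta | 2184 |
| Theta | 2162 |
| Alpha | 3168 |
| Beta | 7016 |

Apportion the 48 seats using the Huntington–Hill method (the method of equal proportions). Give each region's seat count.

Gamma=8; Zeta=9; Delta=4; Eta=4; Theta=4; Alpha=6; Beta=13

With divisor 534: modified quotas Gamma 7.749, Zeta 9.000, Delta 3.560, Eta 4.090, Theta 4.049, Alpha 5.933, Beta 13.139.
Geometric-mean thresholds: Gamma √(7·8)=7.483, Zeta √(9·10)=9.487, Delta √(3·4)=3.464, Eta √(4·5)=4.472, Theta √(4·5)=4.472, Alpha √(5·6)=5.477, Beta √(13·14)=13.491.
Each quota rounded against its threshold gives Gamma 8, Zeta 9, Delta 4, Eta 4, Theta 4, Alpha 6, Beta 13 (total 48).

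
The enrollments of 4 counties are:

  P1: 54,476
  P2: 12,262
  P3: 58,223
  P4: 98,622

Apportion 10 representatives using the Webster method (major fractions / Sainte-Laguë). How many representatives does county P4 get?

4

Standard divisor 223583/10 ≈ 22358.3; standard quotas: P1 2.437, P2 0.548, P3 2.604, P4 4.411.
Rounding to the nearest integer gives P1 2, P2 1, P3 3, P4 4 — total 10, matching the house size, so no adjustment is needed.
P4 receives 4.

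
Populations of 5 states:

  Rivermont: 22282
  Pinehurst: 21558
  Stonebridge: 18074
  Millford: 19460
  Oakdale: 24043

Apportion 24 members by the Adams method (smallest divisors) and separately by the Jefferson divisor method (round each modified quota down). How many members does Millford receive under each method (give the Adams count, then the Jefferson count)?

Adams: Rivermont 5, Pinehurst 5, Stonebridge 4, Millford 5, Oakdale 5.
Jefferson: Rivermont 5, Pinehurst 5, Stonebridge 4, Millford 4, Oakdale 6.
Millford gets 5 under Adams and 4 under Jefferson.

5 and 4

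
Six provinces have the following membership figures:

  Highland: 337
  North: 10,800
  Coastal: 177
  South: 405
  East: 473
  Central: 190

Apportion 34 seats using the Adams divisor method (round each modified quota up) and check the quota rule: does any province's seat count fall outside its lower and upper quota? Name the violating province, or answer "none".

Standard quotas: Highland 0.925, North 29.656, Coastal 0.486, South 1.112, East 1.299, Central 0.522.
Adams allocation: Highland 1, North 27, Coastal 1, South 2, East 2, Central 1.
North has quota 29.656 (lower 29, upper 30) but receives 27 — outside the quota interval.

North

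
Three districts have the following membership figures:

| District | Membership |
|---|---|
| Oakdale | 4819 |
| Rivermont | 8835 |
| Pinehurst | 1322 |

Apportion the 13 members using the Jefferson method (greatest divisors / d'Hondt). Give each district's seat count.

Oakdale: 4; Rivermont: 8; Pinehurst: 1

Standard divisor 14976/13 ≈ 1152; standard quotas: Oakdale 4.183, Rivermont 7.669, Pinehurst 1.148.
Rounding down gives 4, 7, 1 = 12 seats, so the divisor must be adjusted.
With modified divisor 1000: modified quotas Oakdale 4.819, Rivermont 8.835, Pinehurst 1.322.
Rounding down: Oakdale 4, Rivermont 8, Pinehurst 1 (total 13).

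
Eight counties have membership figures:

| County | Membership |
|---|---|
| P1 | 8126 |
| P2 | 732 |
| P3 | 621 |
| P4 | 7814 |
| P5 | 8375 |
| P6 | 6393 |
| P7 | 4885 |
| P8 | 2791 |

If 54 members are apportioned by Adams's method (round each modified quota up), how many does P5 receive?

11

Standard divisor 39737/54 ≈ 735.87; standard quotas: P1 11.043, P2 0.995, P3 0.844, P4 10.619, P5 11.381, P6 8.688, P7 6.638, P8 3.793.
Rounding up gives 12, 1, 1, 11, 12, 9, 7, 4 = 57 seats, so the divisor must be adjusted.
With modified divisor 790: modified quotas P1 10.286, P2 0.927, P3 0.786, P4 9.891, P5 10.601, P6 8.092, P7 6.184, P8 3.533.
Rounding up: P1 11, P2 1, P3 1, P4 10, P5 11, P6 9, P7 7, P8 4 (total 54).
P5 receives 11.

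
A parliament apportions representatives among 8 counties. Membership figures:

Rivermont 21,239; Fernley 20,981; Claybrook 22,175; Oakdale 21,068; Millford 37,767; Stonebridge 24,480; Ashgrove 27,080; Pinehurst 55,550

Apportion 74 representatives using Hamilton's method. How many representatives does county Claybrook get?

Total 230340; standard divisor 230340/74 ≈ 3112.703.
Standard quotas: Rivermont 6.8233, Fernley 6.7404, Claybrook 7.1240, Oakdale 6.7684, Millford 12.1332, Stonebridge 7.8645, Ashgrove 8.6998, Pinehurst 17.8462.
Lower quotas: Rivermont 6, Fernley 6, Claybrook 7, Oakdale 6, Millford 12, Stonebridge 7, Ashgrove 8, Pinehurst 17 (sum 69, leaving 5 seats).
Remainders in descending order: Stonebridge 0.8645, Pinehurst 0.8462, Rivermont 0.8233, Oakdale 0.7684, Fernley 0.7404, Ashgrove 0.6998, Millford 0.1332, Claybrook 0.1240.
The surplus seats go to Stonebridge, Pinehurst, Rivermont, Oakdale, Fernley.
Claybrook receives 7.

7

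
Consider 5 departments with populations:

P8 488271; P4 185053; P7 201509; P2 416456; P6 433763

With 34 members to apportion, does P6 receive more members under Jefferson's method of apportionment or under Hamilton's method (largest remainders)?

Jefferson

Jefferson: P8 10, P4 3, P7 4, P2 8, P6 9.
Hamilton: P8 10, P4 4, P7 4, P2 8, P6 8.
P6 gets 9 under Jefferson and 8 under Hamilton.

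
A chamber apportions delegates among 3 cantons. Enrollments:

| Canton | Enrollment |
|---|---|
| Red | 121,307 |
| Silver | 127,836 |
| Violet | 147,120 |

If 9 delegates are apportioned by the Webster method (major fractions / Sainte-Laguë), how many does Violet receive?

3

Standard divisor 396263/9 ≈ 44029.222; standard quotas: Red 2.755, Silver 2.903, Violet 3.341.
Rounding to the nearest integer gives Red 3, Silver 3, Violet 3 — total 9, matching the house size, so no adjustment is needed.
Violet receives 3.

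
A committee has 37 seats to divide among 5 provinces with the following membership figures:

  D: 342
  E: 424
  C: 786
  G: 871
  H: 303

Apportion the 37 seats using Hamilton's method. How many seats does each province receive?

Total 2726; standard divisor 2726/37 ≈ 73.676.
Standard quotas: D 4.642, E 5.755, C 10.668, G 11.822, H 4.113.
Lower quotas: D 4, E 5, C 10, G 11, H 4 (sum 34, leaving 3 seats).
Remainders in descending order: G 0.822, E 0.755, C 0.668, D 0.642, H 0.113.
Largest remainders: G, E, C receive the extra seats.

D 4, E 6, C 11, G 12, H 4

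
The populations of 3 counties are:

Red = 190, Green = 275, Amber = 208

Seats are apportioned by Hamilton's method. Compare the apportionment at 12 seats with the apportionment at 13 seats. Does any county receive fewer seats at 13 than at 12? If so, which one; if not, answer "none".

At 12 seats: Red 3, Green 5, Amber 4.
At 13 seats: Red 4, Green 5, Amber 4.
No county's allocation decreased.

none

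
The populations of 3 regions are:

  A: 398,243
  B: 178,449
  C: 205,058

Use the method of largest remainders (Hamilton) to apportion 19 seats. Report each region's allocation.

A 10, B 4, C 5

The standard divisor is 781750/19 ≈ 41144.737.
Standard quotas: A 9.6791, B 4.3371, C 4.9838.
Lower quotas: A 9, B 4, C 4 (sum 17, leaving 2 seats).
Remainders in descending order: C 0.9838, A 0.6791, B 0.3371.
Largest remainders: C, A receive the extra seats.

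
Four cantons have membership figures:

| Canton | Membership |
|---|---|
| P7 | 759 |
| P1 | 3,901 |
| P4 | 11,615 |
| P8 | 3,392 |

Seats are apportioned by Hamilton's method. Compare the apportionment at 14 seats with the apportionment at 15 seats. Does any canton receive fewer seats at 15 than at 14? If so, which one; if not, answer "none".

P7

At 14 seats: P7 1, P1 3, P4 8, P8 2.
At 15 seats: P7 0, P1 3, P4 9, P8 3.
P7 drops from 1 to 0.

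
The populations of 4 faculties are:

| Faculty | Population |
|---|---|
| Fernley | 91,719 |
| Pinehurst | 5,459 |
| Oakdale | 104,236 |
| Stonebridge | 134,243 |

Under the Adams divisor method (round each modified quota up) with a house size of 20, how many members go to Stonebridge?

8

Standard divisor 335657/20 ≈ 16782.85; standard quotas: Fernley 5.465, Pinehurst 0.325, Oakdale 6.211, Stonebridge 7.999.
Rounding up gives 6, 1, 7, 8 = 22 seats, so the divisor must be adjusted.
With modified divisor 18800: modified quotas Fernley 4.879, Pinehurst 0.290, Oakdale 5.544, Stonebridge 7.141.
Rounding up: Fernley 5, Pinehurst 1, Oakdale 6, Stonebridge 8 (total 20).
Stonebridge receives 8.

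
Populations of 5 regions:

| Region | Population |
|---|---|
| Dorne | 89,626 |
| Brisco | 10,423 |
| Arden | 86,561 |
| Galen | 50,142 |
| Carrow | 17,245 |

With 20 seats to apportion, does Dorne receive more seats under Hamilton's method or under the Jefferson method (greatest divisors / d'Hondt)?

Jefferson

Hamilton: Dorne 7, Brisco 1, Arden 7, Galen 4, Carrow 1.
Jefferson: Dorne 8, Brisco 0, Arden 7, Galen 4, Carrow 1.
Dorne gets 7 under Hamilton and 8 under Jefferson.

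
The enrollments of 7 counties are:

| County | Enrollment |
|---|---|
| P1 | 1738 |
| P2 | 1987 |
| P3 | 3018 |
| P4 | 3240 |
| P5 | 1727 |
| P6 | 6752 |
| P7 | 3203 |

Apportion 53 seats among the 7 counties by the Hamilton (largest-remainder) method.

Total 21665; standard divisor 21665/53 ≈ 408.774.
Standard quotas: P1 4.2517, P2 4.8609, P3 7.3831, P4 7.9261, P5 4.2248, P6 16.5177, P7 7.8356.
Lower quotas: P1 4, P2 4, P3 7, P4 7, P5 4, P6 16, P7 7 (sum 49, leaving 4 seats).
Remainders in descending order: P4 0.9261, P2 0.8609, P7 0.8356, P6 0.5177, P3 0.3831, P1 0.2517, P5 0.2248.
Largest remainders: P4, P2, P7, P6 receive the extra seats.

P1=4, P2=5, P3=7, P4=8, P5=4, P6=17, P7=8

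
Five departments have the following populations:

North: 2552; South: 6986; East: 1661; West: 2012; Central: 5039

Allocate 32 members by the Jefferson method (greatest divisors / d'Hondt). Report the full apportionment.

North 4, South 13, East 3, West 3, Central 9

Standard divisor 18250/32 ≈ 570.312; standard quotas: North 4.475, South 12.249, East 2.912, West 3.528, Central 8.836.
Rounding down gives 4, 12, 2, 3, 8 = 29 seats, so the divisor must be adjusted.
With modified divisor 520: modified quotas North 4.908, South 13.435, East 3.194, West 3.869, Central 9.690.
Rounding down: North 4, South 13, East 3, West 3, Central 9 (total 32).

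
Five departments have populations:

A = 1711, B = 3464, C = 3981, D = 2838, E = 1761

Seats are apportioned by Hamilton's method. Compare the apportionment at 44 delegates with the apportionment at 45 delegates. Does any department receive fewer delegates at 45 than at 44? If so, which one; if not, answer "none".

none

At 44 seats: A 5, B 11, C 13, D 9, E 6.
At 45 seats: A 6, B 11, C 13, D 9, E 6.
No department's allocation decreased.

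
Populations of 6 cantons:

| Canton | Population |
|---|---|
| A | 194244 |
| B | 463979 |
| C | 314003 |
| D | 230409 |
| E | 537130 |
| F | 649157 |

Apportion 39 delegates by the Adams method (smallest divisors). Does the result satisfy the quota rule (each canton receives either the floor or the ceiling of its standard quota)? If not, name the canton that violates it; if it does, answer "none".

none

Standard quotas: A 3.171, B 7.575, C 5.126, D 3.762, E 8.769, F 10.598.
Adams allocation: A 3, B 8, C 5, D 4, E 9, F 10.
Every allocation lies between the lower and upper quota.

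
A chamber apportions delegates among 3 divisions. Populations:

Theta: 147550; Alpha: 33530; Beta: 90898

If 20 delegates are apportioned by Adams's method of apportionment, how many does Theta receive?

10

Standard divisor 271978/20 ≈ 13598.9; standard quotas: Theta 10.850, Alpha 2.466, Beta 6.684.
Rounding up gives 11, 3, 7 = 21 seats, so the divisor must be adjusted.
With modified divisor 15000: modified quotas Theta 9.837, Alpha 2.235, Beta 6.060.
Rounding up: Theta 10, Alpha 3, Beta 7 (total 20).
Theta receives 10.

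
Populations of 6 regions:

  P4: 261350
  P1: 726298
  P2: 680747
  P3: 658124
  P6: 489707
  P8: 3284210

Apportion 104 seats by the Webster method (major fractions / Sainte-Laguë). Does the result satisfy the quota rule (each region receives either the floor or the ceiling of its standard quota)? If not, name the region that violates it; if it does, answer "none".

Standard quotas: P4 4.455, P1 12.382, P2 11.605, P3 11.220, P6 8.349, P8 55.989.
Webster allocation: P4 4, P1 12, P2 12, P3 11, P6 8, P8 57.
P8 has quota 55.989 (lower 55, upper 56) but receives 57 — outside the quota interval.

P8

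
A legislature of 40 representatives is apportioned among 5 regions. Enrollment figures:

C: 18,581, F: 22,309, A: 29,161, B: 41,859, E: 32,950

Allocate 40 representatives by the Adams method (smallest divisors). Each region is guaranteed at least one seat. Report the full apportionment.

Standard divisor 144860/40 ≈ 3621.5; standard quotas: C 5.131, F 6.160, A 8.052, B 11.558, E 9.098.
Rounding up gives 6, 7, 9, 12, 10 = 44 seats, so the divisor must be adjusted.
With modified divisor 3760: modified quotas C 4.942, F 5.933, A 7.756, B 11.133, E 8.763.
Rounding up: C 5, F 6, A 8, B 12, E 9 (total 40).

C 5, F 6, A 8, B 12, E 9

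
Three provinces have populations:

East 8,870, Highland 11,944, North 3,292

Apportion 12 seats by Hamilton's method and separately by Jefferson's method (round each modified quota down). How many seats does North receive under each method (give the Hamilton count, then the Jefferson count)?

2 and 1

Hamilton: East 4, Highland 6, North 2.
Jefferson: East 5, Highland 6, North 1.
North gets 2 under Hamilton and 1 under Jefferson.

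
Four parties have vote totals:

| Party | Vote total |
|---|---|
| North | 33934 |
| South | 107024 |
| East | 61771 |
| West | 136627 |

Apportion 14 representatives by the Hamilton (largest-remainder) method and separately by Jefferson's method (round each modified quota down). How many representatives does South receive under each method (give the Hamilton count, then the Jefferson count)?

Hamilton: North 1, South 4, East 3, West 6.
Jefferson: North 1, South 5, East 2, West 6.
South gets 4 under Hamilton and 5 under Jefferson.

4 and 5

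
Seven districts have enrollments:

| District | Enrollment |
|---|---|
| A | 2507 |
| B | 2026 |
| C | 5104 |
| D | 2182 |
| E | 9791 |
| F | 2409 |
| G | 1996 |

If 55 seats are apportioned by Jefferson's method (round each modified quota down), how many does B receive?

4

Standard divisor 26015/55 ≈ 473; standard quotas: A 5.300, B 4.283, C 10.791, D 4.613, E 20.700, F 5.093, G 4.220.
Rounding down gives 5, 4, 10, 4, 20, 5, 4 = 52 seats, so the divisor must be adjusted.
With modified divisor 440: modified quotas A 5.698, B 4.605, C 11.600, D 4.959, E 22.252, F 5.475, G 4.536.
Rounding down: A 5, B 4, C 11, D 4, E 22, F 5, G 4 (total 55).
B receives 4.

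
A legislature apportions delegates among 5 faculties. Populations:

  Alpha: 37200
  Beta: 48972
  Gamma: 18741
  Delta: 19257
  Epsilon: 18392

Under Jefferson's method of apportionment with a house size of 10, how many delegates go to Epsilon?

1

Standard divisor 142562/10 ≈ 14256.2; standard quotas: Alpha 2.609, Beta 3.435, Gamma 1.315, Delta 1.351, Epsilon 1.290.
Rounding down gives 2, 3, 1, 1, 1 = 8 seats, so the divisor must be adjusted.
With modified divisor 11000: modified quotas Alpha 3.382, Beta 4.452, Gamma 1.704, Delta 1.751, Epsilon 1.672.
Rounding down: Alpha 3, Beta 4, Gamma 1, Delta 1, Epsilon 1 (total 10).
Epsilon receives 1.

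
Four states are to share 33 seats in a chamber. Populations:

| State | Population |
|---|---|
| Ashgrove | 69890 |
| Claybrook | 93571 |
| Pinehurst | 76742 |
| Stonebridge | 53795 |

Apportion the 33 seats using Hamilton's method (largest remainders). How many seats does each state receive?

Ashgrove=8, Claybrook=10, Pinehurst=9, Stonebridge=6

Standard divisor: 293998 ÷ 33 ≈ 8909.03.
Standard quotas: Ashgrove 7.8448, Claybrook 10.5029, Pinehurst 8.6140, Stonebridge 6.0383.
Lower quotas: Ashgrove 7, Claybrook 10, Pinehurst 8, Stonebridge 6 (sum 31, leaving 2 seats).
Remainders in descending order: Ashgrove 0.8448, Pinehurst 0.6140, Claybrook 0.5029, Stonebridge 0.0383.
The surplus seats go to Ashgrove, Pinehurst.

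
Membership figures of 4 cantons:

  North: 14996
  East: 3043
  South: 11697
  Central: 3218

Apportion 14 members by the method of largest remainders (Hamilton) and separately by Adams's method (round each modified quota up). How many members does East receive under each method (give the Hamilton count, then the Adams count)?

Hamilton: North 7, East 1, South 5, Central 1.
Adams: North 6, East 2, South 4, Central 2.
East gets 1 under Hamilton and 2 under Adams.

1 and 2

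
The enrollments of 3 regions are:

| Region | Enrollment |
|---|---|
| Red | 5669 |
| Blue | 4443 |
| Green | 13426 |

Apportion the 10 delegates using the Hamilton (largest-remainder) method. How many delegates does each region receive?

Red 2, Blue 2, Green 6

The standard divisor is 23538/10 ≈ 2353.8.
Standard quotas: Red 2.4084, Blue 1.8876, Green 5.7040.
Lower quotas: Red 2, Blue 1, Green 5 (sum 8, leaving 2 seats).
Remainders in descending order: Blue 0.8876, Green 0.7040, Red 0.4084.
Largest remainders: Blue, Green receive the extra seats.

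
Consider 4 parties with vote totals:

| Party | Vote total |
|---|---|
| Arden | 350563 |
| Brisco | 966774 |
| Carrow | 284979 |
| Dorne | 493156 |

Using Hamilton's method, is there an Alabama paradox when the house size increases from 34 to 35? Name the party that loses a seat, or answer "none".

At 34 seats: Arden 6, Brisco 16, Carrow 4, Dorne 8.
At 35 seats: Arden 6, Brisco 16, Carrow 5, Dorne 8.
No party's allocation decreased.

none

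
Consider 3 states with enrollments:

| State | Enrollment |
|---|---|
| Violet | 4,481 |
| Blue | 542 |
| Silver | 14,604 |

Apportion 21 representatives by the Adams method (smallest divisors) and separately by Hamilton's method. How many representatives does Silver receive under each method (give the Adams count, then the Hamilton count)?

Adams: Violet 5, Blue 1, Silver 15.
Hamilton: Violet 5, Blue 0, Silver 16.
Silver gets 15 under Adams and 16 under Hamilton.

15 and 16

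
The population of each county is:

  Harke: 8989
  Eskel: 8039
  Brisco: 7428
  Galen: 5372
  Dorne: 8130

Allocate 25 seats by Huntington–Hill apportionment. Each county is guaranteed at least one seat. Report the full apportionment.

Harke 6; Eskel 5; Brisco 5; Galen 4; Dorne 5

With divisor 1518: modified quotas Harke 5.922, Eskel 5.296, Brisco 4.893, Galen 3.539, Dorne 5.356.
Geometric-mean thresholds: Harke √(5·6)=5.477, Eskel √(5·6)=5.477, Brisco √(4·5)=4.472, Galen √(3·4)=3.464, Dorne √(5·6)=5.477.
Each quota rounded against its threshold gives Harke 6, Eskel 5, Brisco 5, Galen 4, Dorne 5 (total 25).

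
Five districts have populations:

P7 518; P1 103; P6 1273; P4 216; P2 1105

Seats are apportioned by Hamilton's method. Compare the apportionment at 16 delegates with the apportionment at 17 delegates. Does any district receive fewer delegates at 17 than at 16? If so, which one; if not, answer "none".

At 16 seats: P7 3, P1 1, P6 6, P4 1, P2 5.
At 17 seats: P7 3, P1 0, P6 7, P4 1, P2 6.
P1 drops from 1 to 0.

P1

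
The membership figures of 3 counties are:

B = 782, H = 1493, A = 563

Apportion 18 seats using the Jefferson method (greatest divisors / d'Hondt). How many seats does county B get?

Standard divisor 2838/18 ≈ 157.667; standard quotas: B 4.960, H 9.469, A 3.571.
Rounding down gives 4, 9, 3 = 16 seats, so the divisor must be adjusted.
With modified divisor 145: modified quotas B 5.393, H 10.297, A 3.883.
Rounding down: B 5, H 10, A 3 (total 18).
B receives 5.

5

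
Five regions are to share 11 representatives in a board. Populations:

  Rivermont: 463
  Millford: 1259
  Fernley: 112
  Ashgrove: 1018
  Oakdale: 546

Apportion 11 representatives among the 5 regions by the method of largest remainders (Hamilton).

Rivermont 2; Millford 4; Fernley 0; Ashgrove 3; Oakdale 2

Total 3398; standard divisor 3398/11 ≈ 308.909.
Standard quotas: Rivermont 1.499, Millford 4.076, Fernley 0.363, Ashgrove 3.295, Oakdale 1.768.
Lower quotas: Rivermont 1, Millford 4, Fernley 0, Ashgrove 3, Oakdale 1 (sum 9, leaving 2 seats).
Remainders in descending order: Oakdale 0.768, Rivermont 0.499, Fernley 0.363, Ashgrove 0.295, Millford 0.076.
The surplus seats go to Oakdale, Rivermont.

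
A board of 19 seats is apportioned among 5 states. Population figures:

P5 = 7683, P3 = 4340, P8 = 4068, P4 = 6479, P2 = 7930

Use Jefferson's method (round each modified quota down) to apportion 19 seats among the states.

P5 5, P3 3, P8 2, P4 4, P2 5

Standard divisor 30500/19 ≈ 1605.263; standard quotas: P5 4.786, P3 2.704, P8 2.534, P4 4.036, P2 4.940.
Rounding down gives 4, 2, 2, 4, 4 = 16 seats, so the divisor must be adjusted.
With modified divisor 1400: modified quotas P5 5.488, P3 3.100, P8 2.906, P4 4.628, P2 5.664.
Rounding down: P5 5, P3 3, P8 2, P4 4, P2 5 (total 19).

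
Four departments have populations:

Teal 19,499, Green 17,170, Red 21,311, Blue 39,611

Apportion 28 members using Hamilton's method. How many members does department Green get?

The standard divisor is 97591/28 ≈ 3485.393.
Standard quotas: Teal 5.5945, Green 4.9263, Red 6.1144, Blue 11.3649.
Lower quotas: Teal 5, Green 4, Red 6, Blue 11 (sum 26, leaving 2 seats).
Remainders in descending order: Green 0.9263, Teal 0.5945, Blue 0.3649, Red 0.1144.
Largest remainders: Green, Teal receive the extra seats.
Green receives 5.

5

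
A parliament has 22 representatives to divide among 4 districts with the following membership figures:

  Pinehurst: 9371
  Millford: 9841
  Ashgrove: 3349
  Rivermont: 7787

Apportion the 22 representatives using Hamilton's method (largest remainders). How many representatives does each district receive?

Pinehurst=7; Millford=7; Ashgrove=2; Rivermont=6

Standard divisor: 30348 ÷ 22 ≈ 1379.455.
Standard quotas: Pinehurst 6.7933, Millford 7.1340, Ashgrove 2.4278, Rivermont 5.6450.
Lower quotas: Pinehurst 6, Millford 7, Ashgrove 2, Rivermont 5 (sum 20, leaving 2 seats).
Remainders in descending order: Pinehurst 0.7933, Rivermont 0.6450, Ashgrove 0.4278, Millford 0.1340.
The surplus seats go to Pinehurst, Rivermont.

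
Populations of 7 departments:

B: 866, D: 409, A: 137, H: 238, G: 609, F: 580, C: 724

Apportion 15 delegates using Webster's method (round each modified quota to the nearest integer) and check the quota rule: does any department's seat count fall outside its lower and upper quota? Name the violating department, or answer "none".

Standard quotas: B 3.646, D 1.722, A 0.577, H 1.002, G 2.564, F 2.442, C 3.048.
Webster allocation: B 4, D 2, A 1, H 1, G 2, F 2, C 3.
Every allocation lies between the lower and upper quota.

none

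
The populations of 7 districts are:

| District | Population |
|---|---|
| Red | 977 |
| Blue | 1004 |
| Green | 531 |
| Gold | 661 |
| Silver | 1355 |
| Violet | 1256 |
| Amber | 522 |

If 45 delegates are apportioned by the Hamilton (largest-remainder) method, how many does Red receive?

7

Standard divisor: 6306 ÷ 45 ≈ 140.133.
Standard quotas: Red 6.972, Blue 7.165, Green 3.789, Gold 4.717, Silver 9.669, Violet 8.963, Amber 3.725.
Lower quotas: Red 6, Blue 7, Green 3, Gold 4, Silver 9, Violet 8, Amber 3 (sum 40, leaving 5 seats).
Remainders in descending order: Red 0.972, Violet 0.963, Green 0.789, Amber 0.725, Gold 0.717, Silver 0.669, Blue 0.165.
Largest remainders: Red, Violet, Green, Amber, Gold receive the extra seats.
Red receives 7.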